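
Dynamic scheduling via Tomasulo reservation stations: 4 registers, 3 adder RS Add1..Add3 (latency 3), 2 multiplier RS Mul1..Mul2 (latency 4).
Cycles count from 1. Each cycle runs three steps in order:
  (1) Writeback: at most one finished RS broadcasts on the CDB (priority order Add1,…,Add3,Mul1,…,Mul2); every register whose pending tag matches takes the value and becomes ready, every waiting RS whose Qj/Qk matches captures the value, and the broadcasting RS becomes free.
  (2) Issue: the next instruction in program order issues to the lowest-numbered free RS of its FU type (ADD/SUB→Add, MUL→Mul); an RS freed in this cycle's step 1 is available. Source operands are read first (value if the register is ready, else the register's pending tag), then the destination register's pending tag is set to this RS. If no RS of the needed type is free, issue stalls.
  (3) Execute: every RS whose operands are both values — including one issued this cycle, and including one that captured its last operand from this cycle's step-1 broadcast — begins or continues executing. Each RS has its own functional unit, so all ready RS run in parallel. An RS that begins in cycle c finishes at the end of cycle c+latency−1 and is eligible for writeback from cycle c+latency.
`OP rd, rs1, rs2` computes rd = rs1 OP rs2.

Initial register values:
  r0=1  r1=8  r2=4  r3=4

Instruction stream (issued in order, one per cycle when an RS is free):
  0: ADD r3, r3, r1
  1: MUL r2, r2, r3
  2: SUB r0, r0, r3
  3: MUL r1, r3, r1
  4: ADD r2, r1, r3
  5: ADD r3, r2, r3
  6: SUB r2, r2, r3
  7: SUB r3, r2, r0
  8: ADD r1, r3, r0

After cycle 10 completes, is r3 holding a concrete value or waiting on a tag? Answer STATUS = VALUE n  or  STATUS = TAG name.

STATUS = TAG Add3

  c1: issue ADD r3<-Add1  regs: r0:1,r1:8,r2:4,r3:Add1
  c2: issue MUL r2<-Mul1  regs: r0:1,r1:8,r2:Mul1,r3:Add1
  c3: issue SUB r0<-Add2  regs: r0:Add2,r1:8,r2:Mul1,r3:Add1
  c4: CDB Add1=12; issue MUL r1<-Mul2  regs: r0:Add2,r1:Mul2,r2:Mul1,r3:12
  c5: issue ADD r2<-Add1  regs: r0:Add2,r1:Mul2,r2:Add1,r3:12
  c6: issue ADD r3<-Add3  regs: r0:Add2,r1:Mul2,r2:Add1,r3:Add3
  c7: CDB Add2=-11; issue SUB r2<-Add2  regs: r0:-11,r1:Mul2,r2:Add2,r3:Add3
  c8: CDB Mul1=48; stall  regs: r0:-11,r1:Mul2,r2:Add2,r3:Add3
  c9: CDB Mul2=96; stall  regs: r0:-11,r1:96,r2:Add2,r3:Add3
  c10: stall  regs: r0:-11,r1:96,r2:Add2,r3:Add3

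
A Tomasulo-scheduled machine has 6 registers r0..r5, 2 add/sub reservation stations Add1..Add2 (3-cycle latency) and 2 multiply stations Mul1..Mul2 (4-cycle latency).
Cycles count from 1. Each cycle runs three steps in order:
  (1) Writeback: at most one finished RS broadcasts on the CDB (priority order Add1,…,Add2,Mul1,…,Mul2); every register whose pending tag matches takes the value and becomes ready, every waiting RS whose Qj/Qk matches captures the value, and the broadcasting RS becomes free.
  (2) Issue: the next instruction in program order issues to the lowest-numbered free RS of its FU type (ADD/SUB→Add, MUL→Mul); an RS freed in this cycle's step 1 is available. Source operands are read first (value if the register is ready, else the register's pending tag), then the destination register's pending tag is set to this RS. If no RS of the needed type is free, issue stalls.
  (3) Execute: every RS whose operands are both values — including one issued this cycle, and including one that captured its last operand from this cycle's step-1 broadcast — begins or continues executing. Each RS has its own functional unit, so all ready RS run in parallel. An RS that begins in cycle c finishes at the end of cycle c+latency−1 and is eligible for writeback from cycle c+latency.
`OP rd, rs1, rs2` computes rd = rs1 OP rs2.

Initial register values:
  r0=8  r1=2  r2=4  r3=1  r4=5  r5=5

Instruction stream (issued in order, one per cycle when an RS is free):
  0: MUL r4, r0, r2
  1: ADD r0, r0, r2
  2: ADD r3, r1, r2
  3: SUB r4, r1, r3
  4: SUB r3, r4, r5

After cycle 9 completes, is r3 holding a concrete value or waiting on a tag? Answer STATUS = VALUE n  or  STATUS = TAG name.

STATUS = TAG Add2

  c1: issue MUL r4<-Mul1  regs: r0:8,r1:2,r2:4,r3:1,r4:Mul1,r5:5
  c2: issue ADD r0<-Add1  regs: r0:Add1,r1:2,r2:4,r3:1,r4:Mul1,r5:5
  c3: issue ADD r3<-Add2  regs: r0:Add1,r1:2,r2:4,r3:Add2,r4:Mul1,r5:5
  c4: stall  regs: r0:Add1,r1:2,r2:4,r3:Add2,r4:Mul1,r5:5
  c5: CDB Add1=12; issue SUB r4<-Add1  regs: r0:12,r1:2,r2:4,r3:Add2,r4:Add1,r5:5
  c6: CDB Add2=6; issue SUB r3<-Add2  regs: r0:12,r1:2,r2:4,r3:Add2,r4:Add1,r5:5
  c7: CDB Mul1=32  regs: r0:12,r1:2,r2:4,r3:Add2,r4:Add1,r5:5
  c8: -  regs: r0:12,r1:2,r2:4,r3:Add2,r4:Add1,r5:5
  c9: CDB Add1=-4  regs: r0:12,r1:2,r2:4,r3:Add2,r4:-4,r5:5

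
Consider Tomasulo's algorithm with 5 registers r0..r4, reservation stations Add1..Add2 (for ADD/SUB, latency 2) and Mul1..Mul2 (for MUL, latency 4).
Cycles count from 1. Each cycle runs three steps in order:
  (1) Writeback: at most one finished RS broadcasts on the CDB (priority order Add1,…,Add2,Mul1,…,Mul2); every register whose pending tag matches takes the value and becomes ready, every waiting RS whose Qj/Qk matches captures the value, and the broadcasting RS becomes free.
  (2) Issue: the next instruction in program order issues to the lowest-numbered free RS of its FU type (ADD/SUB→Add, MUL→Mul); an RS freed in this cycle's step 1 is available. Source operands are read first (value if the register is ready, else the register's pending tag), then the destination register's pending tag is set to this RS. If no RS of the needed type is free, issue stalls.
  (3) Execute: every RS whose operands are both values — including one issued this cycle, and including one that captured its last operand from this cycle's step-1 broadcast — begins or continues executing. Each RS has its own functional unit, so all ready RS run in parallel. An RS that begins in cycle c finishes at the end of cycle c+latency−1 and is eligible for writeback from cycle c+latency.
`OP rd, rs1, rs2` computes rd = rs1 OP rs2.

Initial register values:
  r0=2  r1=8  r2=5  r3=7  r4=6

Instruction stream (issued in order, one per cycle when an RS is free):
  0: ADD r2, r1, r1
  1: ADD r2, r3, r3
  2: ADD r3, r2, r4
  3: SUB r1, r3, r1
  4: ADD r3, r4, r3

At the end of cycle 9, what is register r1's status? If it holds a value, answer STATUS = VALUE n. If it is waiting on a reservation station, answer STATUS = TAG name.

STATUS = VALUE 12

c1: issue ADD r2<-Add1 | r0:2,r1:8,r2:Add1,r3:7,r4:6
c2: issue ADD r2<-Add2 | r0:2,r1:8,r2:Add2,r3:7,r4:6
c3: CDB Add1=16; issue ADD r3<-Add1 | r0:2,r1:8,r2:Add2,r3:Add1,r4:6
c4: CDB Add2=14; issue SUB r1<-Add2 | r0:2,r1:Add2,r2:14,r3:Add1,r4:6
c5: stall | r0:2,r1:Add2,r2:14,r3:Add1,r4:6
c6: CDB Add1=20; issue ADD r3<-Add1 | r0:2,r1:Add2,r2:14,r3:Add1,r4:6
c7: - | r0:2,r1:Add2,r2:14,r3:Add1,r4:6
c8: CDB Add1=26 | r0:2,r1:Add2,r2:14,r3:26,r4:6
c9: CDB Add2=12 | r0:2,r1:12,r2:14,r3:26,r4:6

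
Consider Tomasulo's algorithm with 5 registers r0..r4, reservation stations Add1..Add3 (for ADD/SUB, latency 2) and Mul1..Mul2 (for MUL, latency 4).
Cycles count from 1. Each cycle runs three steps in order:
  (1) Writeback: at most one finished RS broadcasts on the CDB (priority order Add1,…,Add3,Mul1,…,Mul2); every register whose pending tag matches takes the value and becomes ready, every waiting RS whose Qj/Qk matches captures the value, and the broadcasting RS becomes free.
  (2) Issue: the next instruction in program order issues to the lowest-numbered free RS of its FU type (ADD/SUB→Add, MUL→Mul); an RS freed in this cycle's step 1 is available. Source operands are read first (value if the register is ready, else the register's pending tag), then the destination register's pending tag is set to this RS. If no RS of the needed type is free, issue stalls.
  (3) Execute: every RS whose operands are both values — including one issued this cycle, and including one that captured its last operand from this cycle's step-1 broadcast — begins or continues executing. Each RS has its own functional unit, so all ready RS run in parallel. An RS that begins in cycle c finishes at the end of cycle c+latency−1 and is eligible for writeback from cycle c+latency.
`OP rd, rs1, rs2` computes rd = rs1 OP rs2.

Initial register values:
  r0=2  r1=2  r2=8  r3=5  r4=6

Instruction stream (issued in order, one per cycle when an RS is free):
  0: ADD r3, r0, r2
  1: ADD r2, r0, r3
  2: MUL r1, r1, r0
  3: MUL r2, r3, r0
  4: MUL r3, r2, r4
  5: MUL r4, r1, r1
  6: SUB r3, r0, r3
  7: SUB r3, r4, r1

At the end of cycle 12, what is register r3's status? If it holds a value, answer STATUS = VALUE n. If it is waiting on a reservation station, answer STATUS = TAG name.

  c1: issue ADD r3<-Add1  regs: r0:2,r1:2,r2:8,r3:Add1,r4:6
  c2: issue ADD r2<-Add2  regs: r0:2,r1:2,r2:Add2,r3:Add1,r4:6
  c3: CDB Add1=10; issue MUL r1<-Mul1  regs: r0:2,r1:Mul1,r2:Add2,r3:10,r4:6
  c4: issue MUL r2<-Mul2  regs: r0:2,r1:Mul1,r2:Mul2,r3:10,r4:6
  c5: CDB Add2=12; stall  regs: r0:2,r1:Mul1,r2:Mul2,r3:10,r4:6
  c6: stall  regs: r0:2,r1:Mul1,r2:Mul2,r3:10,r4:6
  c7: CDB Mul1=4; issue MUL r3<-Mul1  regs: r0:2,r1:4,r2:Mul2,r3:Mul1,r4:6
  c8: CDB Mul2=20; issue MUL r4<-Mul2  regs: r0:2,r1:4,r2:20,r3:Mul1,r4:Mul2
  c9: issue SUB r3<-Add1  regs: r0:2,r1:4,r2:20,r3:Add1,r4:Mul2
  c10: issue SUB r3<-Add2  regs: r0:2,r1:4,r2:20,r3:Add2,r4:Mul2
  c11: -  regs: r0:2,r1:4,r2:20,r3:Add2,r4:Mul2
  c12: CDB Mul1=120  regs: r0:2,r1:4,r2:20,r3:Add2,r4:Mul2

STATUS = TAG Add2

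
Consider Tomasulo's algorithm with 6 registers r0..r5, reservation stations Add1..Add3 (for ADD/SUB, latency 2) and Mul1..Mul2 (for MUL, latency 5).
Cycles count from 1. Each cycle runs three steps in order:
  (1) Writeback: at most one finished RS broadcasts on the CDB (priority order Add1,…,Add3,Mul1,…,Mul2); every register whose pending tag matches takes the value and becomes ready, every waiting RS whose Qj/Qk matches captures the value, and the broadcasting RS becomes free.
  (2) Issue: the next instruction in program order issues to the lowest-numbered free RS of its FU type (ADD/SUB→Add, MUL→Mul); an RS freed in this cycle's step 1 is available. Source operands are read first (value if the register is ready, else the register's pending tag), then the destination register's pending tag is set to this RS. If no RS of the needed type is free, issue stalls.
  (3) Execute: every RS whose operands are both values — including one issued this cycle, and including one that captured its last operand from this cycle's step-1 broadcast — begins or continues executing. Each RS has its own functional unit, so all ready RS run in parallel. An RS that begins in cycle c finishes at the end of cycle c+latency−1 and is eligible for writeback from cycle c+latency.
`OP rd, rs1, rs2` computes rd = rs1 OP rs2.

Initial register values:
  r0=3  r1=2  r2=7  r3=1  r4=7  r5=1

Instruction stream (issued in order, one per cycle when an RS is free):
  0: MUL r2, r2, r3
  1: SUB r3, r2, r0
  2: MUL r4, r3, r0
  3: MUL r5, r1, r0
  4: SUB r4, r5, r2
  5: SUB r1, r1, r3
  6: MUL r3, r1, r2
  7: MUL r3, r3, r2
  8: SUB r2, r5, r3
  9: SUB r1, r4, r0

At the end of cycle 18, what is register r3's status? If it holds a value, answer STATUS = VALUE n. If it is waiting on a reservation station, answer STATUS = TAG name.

cycle 1: issue MUL r2<-Mul1 // r0:3,r1:2,r2:Mul1,r3:1,r4:7,r5:1
cycle 2: issue SUB r3<-Add1 // r0:3,r1:2,r2:Mul1,r3:Add1,r4:7,r5:1
cycle 3: issue MUL r4<-Mul2 // r0:3,r1:2,r2:Mul1,r3:Add1,r4:Mul2,r5:1
cycle 4: stall // r0:3,r1:2,r2:Mul1,r3:Add1,r4:Mul2,r5:1
cycle 5: stall // r0:3,r1:2,r2:Mul1,r3:Add1,r4:Mul2,r5:1
cycle 6: CDB Mul1=7; issue MUL r5<-Mul1 // r0:3,r1:2,r2:7,r3:Add1,r4:Mul2,r5:Mul1
cycle 7: issue SUB r4<-Add2 // r0:3,r1:2,r2:7,r3:Add1,r4:Add2,r5:Mul1
cycle 8: CDB Add1=4; issue SUB r1<-Add1 // r0:3,r1:Add1,r2:7,r3:4,r4:Add2,r5:Mul1
cycle 9: stall // r0:3,r1:Add1,r2:7,r3:4,r4:Add2,r5:Mul1
cycle 10: CDB Add1=-2; stall // r0:3,r1:-2,r2:7,r3:4,r4:Add2,r5:Mul1
cycle 11: CDB Mul1=6; issue MUL r3<-Mul1 // r0:3,r1:-2,r2:7,r3:Mul1,r4:Add2,r5:6
cycle 12: stall // r0:3,r1:-2,r2:7,r3:Mul1,r4:Add2,r5:6
cycle 13: CDB Add2=-1; stall // r0:3,r1:-2,r2:7,r3:Mul1,r4:-1,r5:6
cycle 14: CDB Mul2=12; issue MUL r3<-Mul2 // r0:3,r1:-2,r2:7,r3:Mul2,r4:-1,r5:6
cycle 15: issue SUB r2<-Add1 // r0:3,r1:-2,r2:Add1,r3:Mul2,r4:-1,r5:6
cycle 16: CDB Mul1=-14; issue SUB r1<-Add2 // r0:3,r1:Add2,r2:Add1,r3:Mul2,r4:-1,r5:6
cycle 17: - // r0:3,r1:Add2,r2:Add1,r3:Mul2,r4:-1,r5:6
cycle 18: CDB Add2=-4 // r0:3,r1:-4,r2:Add1,r3:Mul2,r4:-1,r5:6

STATUS = TAG Mul2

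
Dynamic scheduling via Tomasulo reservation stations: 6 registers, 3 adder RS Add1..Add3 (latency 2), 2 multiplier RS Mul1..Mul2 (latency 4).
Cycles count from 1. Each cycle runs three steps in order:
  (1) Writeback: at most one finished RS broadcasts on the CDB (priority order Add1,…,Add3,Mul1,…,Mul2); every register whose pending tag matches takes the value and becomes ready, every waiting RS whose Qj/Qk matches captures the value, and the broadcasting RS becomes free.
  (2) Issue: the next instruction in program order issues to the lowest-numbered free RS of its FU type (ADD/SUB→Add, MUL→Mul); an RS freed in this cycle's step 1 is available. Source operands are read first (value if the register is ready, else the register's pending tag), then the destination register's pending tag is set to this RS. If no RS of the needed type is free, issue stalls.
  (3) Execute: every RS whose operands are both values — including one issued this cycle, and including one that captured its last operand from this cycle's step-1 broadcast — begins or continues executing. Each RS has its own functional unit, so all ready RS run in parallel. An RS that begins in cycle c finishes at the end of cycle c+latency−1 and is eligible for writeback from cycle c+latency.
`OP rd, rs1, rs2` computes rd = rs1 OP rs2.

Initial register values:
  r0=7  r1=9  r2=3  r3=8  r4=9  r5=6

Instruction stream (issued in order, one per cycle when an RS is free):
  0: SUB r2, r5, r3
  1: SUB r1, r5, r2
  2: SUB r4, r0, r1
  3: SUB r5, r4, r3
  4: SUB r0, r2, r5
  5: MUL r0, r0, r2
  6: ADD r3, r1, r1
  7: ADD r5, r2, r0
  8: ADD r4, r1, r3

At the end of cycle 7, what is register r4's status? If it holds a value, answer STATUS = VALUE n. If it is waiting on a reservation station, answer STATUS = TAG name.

STATUS = VALUE -1

c1: issue SUB r2<-Add1 | r0:7,r1:9,r2:Add1,r3:8,r4:9,r5:6
c2: issue SUB r1<-Add2 | r0:7,r1:Add2,r2:Add1,r3:8,r4:9,r5:6
c3: CDB Add1=-2; issue SUB r4<-Add1 | r0:7,r1:Add2,r2:-2,r3:8,r4:Add1,r5:6
c4: issue SUB r5<-Add3 | r0:7,r1:Add2,r2:-2,r3:8,r4:Add1,r5:Add3
c5: CDB Add2=8; issue SUB r0<-Add2 | r0:Add2,r1:8,r2:-2,r3:8,r4:Add1,r5:Add3
c6: issue MUL r0<-Mul1 | r0:Mul1,r1:8,r2:-2,r3:8,r4:Add1,r5:Add3
c7: CDB Add1=-1; issue ADD r3<-Add1 | r0:Mul1,r1:8,r2:-2,r3:Add1,r4:-1,r5:Add3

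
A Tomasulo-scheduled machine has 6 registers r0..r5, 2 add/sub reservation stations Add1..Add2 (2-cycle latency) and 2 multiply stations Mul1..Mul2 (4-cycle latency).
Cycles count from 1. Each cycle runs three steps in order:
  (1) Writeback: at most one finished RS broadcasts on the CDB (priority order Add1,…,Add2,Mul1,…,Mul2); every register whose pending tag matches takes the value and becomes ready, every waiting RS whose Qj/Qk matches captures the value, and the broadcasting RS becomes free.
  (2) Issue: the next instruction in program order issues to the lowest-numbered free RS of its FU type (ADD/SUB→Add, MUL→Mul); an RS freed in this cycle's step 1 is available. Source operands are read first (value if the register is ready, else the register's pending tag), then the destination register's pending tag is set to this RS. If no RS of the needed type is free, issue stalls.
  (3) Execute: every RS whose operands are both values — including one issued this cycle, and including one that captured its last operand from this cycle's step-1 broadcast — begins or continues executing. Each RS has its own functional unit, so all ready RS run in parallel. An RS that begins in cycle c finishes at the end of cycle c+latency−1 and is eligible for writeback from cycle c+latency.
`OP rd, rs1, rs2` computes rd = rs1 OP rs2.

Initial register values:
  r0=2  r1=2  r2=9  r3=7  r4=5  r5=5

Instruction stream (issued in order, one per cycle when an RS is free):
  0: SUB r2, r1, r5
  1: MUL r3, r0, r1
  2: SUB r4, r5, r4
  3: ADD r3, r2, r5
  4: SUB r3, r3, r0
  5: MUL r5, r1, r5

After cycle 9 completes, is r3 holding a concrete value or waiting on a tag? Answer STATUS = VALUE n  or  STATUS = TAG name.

  c1: issue SUB r2<-Add1  regs: r0:2,r1:2,r2:Add1,r3:7,r4:5,r5:5
  c2: issue MUL r3<-Mul1  regs: r0:2,r1:2,r2:Add1,r3:Mul1,r4:5,r5:5
  c3: CDB Add1=-3; issue SUB r4<-Add1  regs: r0:2,r1:2,r2:-3,r3:Mul1,r4:Add1,r5:5
  c4: issue ADD r3<-Add2  regs: r0:2,r1:2,r2:-3,r3:Add2,r4:Add1,r5:5
  c5: CDB Add1=0; issue SUB r3<-Add1  regs: r0:2,r1:2,r2:-3,r3:Add1,r4:0,r5:5
  c6: CDB Add2=2; issue MUL r5<-Mul2  regs: r0:2,r1:2,r2:-3,r3:Add1,r4:0,r5:Mul2
  c7: CDB Mul1=4  regs: r0:2,r1:2,r2:-3,r3:Add1,r4:0,r5:Mul2
  c8: CDB Add1=0  regs: r0:2,r1:2,r2:-3,r3:0,r4:0,r5:Mul2
  c9: -  regs: r0:2,r1:2,r2:-3,r3:0,r4:0,r5:Mul2

STATUS = VALUE 0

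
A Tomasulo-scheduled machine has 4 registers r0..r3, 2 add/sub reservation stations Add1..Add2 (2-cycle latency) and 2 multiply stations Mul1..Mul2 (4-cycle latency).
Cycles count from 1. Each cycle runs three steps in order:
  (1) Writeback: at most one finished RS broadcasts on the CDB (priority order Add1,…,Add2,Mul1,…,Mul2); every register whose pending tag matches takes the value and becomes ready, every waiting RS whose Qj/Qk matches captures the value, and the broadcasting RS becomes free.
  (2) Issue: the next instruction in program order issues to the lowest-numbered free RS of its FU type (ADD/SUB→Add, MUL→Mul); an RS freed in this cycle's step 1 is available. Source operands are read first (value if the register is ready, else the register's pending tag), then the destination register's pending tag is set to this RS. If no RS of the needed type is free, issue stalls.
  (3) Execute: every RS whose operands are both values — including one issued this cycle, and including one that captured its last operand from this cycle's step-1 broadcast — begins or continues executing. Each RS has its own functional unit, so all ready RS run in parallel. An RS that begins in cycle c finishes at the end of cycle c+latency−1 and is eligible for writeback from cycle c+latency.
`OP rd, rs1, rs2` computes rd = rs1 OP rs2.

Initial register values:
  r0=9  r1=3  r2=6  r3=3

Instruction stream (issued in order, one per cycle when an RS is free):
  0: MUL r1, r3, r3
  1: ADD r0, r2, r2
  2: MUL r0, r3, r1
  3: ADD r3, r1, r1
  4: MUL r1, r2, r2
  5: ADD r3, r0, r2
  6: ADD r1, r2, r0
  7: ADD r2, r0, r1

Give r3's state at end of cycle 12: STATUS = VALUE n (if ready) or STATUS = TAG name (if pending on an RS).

STATUS = TAG Add2

  c1: issue MUL r1<-Mul1  regs: r0:9,r1:Mul1,r2:6,r3:3
  c2: issue ADD r0<-Add1  regs: r0:Add1,r1:Mul1,r2:6,r3:3
  c3: issue MUL r0<-Mul2  regs: r0:Mul2,r1:Mul1,r2:6,r3:3
  c4: CDB Add1=12; issue ADD r3<-Add1  regs: r0:Mul2,r1:Mul1,r2:6,r3:Add1
  c5: CDB Mul1=9; issue MUL r1<-Mul1  regs: r0:Mul2,r1:Mul1,r2:6,r3:Add1
  c6: issue ADD r3<-Add2  regs: r0:Mul2,r1:Mul1,r2:6,r3:Add2
  c7: CDB Add1=18; issue ADD r1<-Add1  regs: r0:Mul2,r1:Add1,r2:6,r3:Add2
  c8: stall  regs: r0:Mul2,r1:Add1,r2:6,r3:Add2
  c9: CDB Mul1=36; stall  regs: r0:Mul2,r1:Add1,r2:6,r3:Add2
  c10: CDB Mul2=27; stall  regs: r0:27,r1:Add1,r2:6,r3:Add2
  c11: stall  regs: r0:27,r1:Add1,r2:6,r3:Add2
  c12: CDB Add1=33; issue ADD r2<-Add1  regs: r0:27,r1:33,r2:Add1,r3:Add2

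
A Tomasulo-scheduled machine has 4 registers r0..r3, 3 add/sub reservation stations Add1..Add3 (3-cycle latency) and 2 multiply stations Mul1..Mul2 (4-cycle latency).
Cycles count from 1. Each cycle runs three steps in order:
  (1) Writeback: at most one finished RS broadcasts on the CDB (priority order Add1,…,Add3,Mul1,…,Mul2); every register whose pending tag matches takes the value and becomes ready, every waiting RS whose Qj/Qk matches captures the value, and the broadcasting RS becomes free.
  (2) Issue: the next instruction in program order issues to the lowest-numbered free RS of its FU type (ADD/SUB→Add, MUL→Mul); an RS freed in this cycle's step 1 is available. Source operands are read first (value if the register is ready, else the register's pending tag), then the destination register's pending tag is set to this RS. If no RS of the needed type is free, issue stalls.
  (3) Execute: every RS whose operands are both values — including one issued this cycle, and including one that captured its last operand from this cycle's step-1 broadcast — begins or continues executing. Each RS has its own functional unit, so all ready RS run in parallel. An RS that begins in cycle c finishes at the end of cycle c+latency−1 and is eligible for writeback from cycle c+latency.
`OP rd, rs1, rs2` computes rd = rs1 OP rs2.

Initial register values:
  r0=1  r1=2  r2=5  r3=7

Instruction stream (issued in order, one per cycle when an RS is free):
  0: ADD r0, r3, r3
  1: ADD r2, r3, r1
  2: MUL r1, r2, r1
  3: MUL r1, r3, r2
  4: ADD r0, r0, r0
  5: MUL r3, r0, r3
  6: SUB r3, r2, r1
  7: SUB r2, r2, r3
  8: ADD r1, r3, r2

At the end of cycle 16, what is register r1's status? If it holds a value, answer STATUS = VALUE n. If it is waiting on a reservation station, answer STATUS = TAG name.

cycle 1: issue ADD r0<-Add1 // r0:Add1,r1:2,r2:5,r3:7
cycle 2: issue ADD r2<-Add2 // r0:Add1,r1:2,r2:Add2,r3:7
cycle 3: issue MUL r1<-Mul1 // r0:Add1,r1:Mul1,r2:Add2,r3:7
cycle 4: CDB Add1=14; issue MUL r1<-Mul2 // r0:14,r1:Mul2,r2:Add2,r3:7
cycle 5: CDB Add2=9; issue ADD r0<-Add1 // r0:Add1,r1:Mul2,r2:9,r3:7
cycle 6: stall // r0:Add1,r1:Mul2,r2:9,r3:7
cycle 7: stall // r0:Add1,r1:Mul2,r2:9,r3:7
cycle 8: CDB Add1=28; stall // r0:28,r1:Mul2,r2:9,r3:7
cycle 9: CDB Mul1=18; issue MUL r3<-Mul1 // r0:28,r1:Mul2,r2:9,r3:Mul1
cycle 10: CDB Mul2=63; issue SUB r3<-Add1 // r0:28,r1:63,r2:9,r3:Add1
cycle 11: issue SUB r2<-Add2 // r0:28,r1:63,r2:Add2,r3:Add1
cycle 12: issue ADD r1<-Add3 // r0:28,r1:Add3,r2:Add2,r3:Add1
cycle 13: CDB Add1=-54 // r0:28,r1:Add3,r2:Add2,r3:-54
cycle 14: CDB Mul1=196 // r0:28,r1:Add3,r2:Add2,r3:-54
cycle 15: - // r0:28,r1:Add3,r2:Add2,r3:-54
cycle 16: CDB Add2=63 // r0:28,r1:Add3,r2:63,r3:-54

STATUS = TAG Add3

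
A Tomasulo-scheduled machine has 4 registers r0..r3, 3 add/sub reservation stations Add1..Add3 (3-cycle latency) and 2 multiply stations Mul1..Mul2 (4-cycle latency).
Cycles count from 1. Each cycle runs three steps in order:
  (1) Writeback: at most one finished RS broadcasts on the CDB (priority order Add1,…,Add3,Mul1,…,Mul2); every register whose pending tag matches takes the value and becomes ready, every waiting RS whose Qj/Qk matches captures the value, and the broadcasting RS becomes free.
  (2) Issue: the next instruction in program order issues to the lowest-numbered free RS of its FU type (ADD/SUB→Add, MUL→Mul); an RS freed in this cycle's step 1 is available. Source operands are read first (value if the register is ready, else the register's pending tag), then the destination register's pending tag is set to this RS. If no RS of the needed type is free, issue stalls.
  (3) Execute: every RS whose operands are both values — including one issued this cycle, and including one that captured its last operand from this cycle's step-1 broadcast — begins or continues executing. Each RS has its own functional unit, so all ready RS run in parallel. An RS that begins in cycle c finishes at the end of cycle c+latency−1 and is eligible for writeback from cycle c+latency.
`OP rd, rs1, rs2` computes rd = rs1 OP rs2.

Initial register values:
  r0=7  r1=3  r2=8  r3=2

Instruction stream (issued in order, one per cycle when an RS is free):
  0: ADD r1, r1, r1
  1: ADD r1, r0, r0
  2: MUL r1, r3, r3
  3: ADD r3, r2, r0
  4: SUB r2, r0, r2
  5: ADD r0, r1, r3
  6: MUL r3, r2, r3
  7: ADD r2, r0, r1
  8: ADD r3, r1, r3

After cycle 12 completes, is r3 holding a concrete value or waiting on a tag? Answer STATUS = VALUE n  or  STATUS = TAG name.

STATUS = TAG Add2

  c1: issue ADD r1<-Add1  regs: r0:7,r1:Add1,r2:8,r3:2
  c2: issue ADD r1<-Add2  regs: r0:7,r1:Add2,r2:8,r3:2
  c3: issue MUL r1<-Mul1  regs: r0:7,r1:Mul1,r2:8,r3:2
  c4: CDB Add1=6; issue ADD r3<-Add1  regs: r0:7,r1:Mul1,r2:8,r3:Add1
  c5: CDB Add2=14; issue SUB r2<-Add2  regs: r0:7,r1:Mul1,r2:Add2,r3:Add1
  c6: issue ADD r0<-Add3  regs: r0:Add3,r1:Mul1,r2:Add2,r3:Add1
  c7: CDB Add1=15; issue MUL r3<-Mul2  regs: r0:Add3,r1:Mul1,r2:Add2,r3:Mul2
  c8: CDB Add2=-1; issue ADD r2<-Add1  regs: r0:Add3,r1:Mul1,r2:Add1,r3:Mul2
  c9: CDB Mul1=4; issue ADD r3<-Add2  regs: r0:Add3,r1:4,r2:Add1,r3:Add2
  c10: -  regs: r0:Add3,r1:4,r2:Add1,r3:Add2
  c11: -  regs: r0:Add3,r1:4,r2:Add1,r3:Add2
  c12: CDB Add3=19  regs: r0:19,r1:4,r2:Add1,r3:Add2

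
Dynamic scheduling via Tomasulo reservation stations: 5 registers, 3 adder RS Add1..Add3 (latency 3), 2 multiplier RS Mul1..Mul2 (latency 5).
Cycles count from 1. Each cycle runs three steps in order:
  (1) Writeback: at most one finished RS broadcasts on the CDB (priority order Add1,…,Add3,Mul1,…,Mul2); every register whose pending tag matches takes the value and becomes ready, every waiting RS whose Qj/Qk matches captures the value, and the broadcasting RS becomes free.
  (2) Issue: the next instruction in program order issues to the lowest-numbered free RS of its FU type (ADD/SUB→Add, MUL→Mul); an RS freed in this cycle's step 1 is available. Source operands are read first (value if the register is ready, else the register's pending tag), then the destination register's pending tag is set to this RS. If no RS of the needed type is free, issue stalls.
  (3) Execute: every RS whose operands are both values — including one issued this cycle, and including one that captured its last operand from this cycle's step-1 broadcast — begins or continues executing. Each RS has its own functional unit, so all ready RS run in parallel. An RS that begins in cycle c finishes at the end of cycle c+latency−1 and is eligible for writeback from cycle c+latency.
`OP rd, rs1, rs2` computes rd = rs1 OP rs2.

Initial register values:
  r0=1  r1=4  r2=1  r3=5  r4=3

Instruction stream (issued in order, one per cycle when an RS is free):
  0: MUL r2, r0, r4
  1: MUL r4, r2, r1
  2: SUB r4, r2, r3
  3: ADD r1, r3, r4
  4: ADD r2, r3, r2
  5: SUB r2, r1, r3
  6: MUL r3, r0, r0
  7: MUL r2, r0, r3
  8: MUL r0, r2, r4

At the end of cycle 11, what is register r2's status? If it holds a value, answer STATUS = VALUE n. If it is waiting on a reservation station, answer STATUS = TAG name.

c1: issue MUL r2<-Mul1 | r0:1,r1:4,r2:Mul1,r3:5,r4:3
c2: issue MUL r4<-Mul2 | r0:1,r1:4,r2:Mul1,r3:5,r4:Mul2
c3: issue SUB r4<-Add1 | r0:1,r1:4,r2:Mul1,r3:5,r4:Add1
c4: issue ADD r1<-Add2 | r0:1,r1:Add2,r2:Mul1,r3:5,r4:Add1
c5: issue ADD r2<-Add3 | r0:1,r1:Add2,r2:Add3,r3:5,r4:Add1
c6: CDB Mul1=3; stall | r0:1,r1:Add2,r2:Add3,r3:5,r4:Add1
c7: stall | r0:1,r1:Add2,r2:Add3,r3:5,r4:Add1
c8: stall | r0:1,r1:Add2,r2:Add3,r3:5,r4:Add1
c9: CDB Add1=-2; issue SUB r2<-Add1 | r0:1,r1:Add2,r2:Add1,r3:5,r4:-2
c10: CDB Add3=8; issue MUL r3<-Mul1 | r0:1,r1:Add2,r2:Add1,r3:Mul1,r4:-2
c11: CDB Mul2=12; issue MUL r2<-Mul2 | r0:1,r1:Add2,r2:Mul2,r3:Mul1,r4:-2

STATUS = TAG Mul2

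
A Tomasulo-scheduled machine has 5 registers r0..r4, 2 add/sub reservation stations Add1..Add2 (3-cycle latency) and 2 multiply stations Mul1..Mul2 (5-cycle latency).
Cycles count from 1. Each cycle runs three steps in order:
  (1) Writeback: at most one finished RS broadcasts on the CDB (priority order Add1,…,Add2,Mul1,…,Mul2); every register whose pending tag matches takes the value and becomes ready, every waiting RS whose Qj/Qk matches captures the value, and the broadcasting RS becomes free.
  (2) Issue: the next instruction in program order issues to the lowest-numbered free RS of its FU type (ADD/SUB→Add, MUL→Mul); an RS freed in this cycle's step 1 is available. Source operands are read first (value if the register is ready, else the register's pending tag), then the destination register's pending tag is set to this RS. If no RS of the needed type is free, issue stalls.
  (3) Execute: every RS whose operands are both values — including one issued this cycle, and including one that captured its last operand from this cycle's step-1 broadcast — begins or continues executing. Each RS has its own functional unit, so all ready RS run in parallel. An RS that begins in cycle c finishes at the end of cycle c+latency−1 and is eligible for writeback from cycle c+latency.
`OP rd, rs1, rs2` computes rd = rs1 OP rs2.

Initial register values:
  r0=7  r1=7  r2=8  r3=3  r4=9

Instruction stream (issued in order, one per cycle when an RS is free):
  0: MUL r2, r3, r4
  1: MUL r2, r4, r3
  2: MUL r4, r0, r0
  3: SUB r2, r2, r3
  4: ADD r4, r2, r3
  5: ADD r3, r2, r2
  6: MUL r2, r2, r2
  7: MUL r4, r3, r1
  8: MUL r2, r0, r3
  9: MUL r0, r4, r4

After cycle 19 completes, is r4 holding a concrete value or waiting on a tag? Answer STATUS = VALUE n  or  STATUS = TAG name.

STATUS = VALUE 336

  c1: issue MUL r2<-Mul1  regs: r0:7,r1:7,r2:Mul1,r3:3,r4:9
  c2: issue MUL r2<-Mul2  regs: r0:7,r1:7,r2:Mul2,r3:3,r4:9
  c3: stall  regs: r0:7,r1:7,r2:Mul2,r3:3,r4:9
  c4: stall  regs: r0:7,r1:7,r2:Mul2,r3:3,r4:9
  c5: stall  regs: r0:7,r1:7,r2:Mul2,r3:3,r4:9
  c6: CDB Mul1=27; issue MUL r4<-Mul1  regs: r0:7,r1:7,r2:Mul2,r3:3,r4:Mul1
  c7: CDB Mul2=27; issue SUB r2<-Add1  regs: r0:7,r1:7,r2:Add1,r3:3,r4:Mul1
  c8: issue ADD r4<-Add2  regs: r0:7,r1:7,r2:Add1,r3:3,r4:Add2
  c9: stall  regs: r0:7,r1:7,r2:Add1,r3:3,r4:Add2
  c10: CDB Add1=24; issue ADD r3<-Add1  regs: r0:7,r1:7,r2:24,r3:Add1,r4:Add2
  c11: CDB Mul1=49; issue MUL r2<-Mul1  regs: r0:7,r1:7,r2:Mul1,r3:Add1,r4:Add2
  c12: issue MUL r4<-Mul2  regs: r0:7,r1:7,r2:Mul1,r3:Add1,r4:Mul2
  c13: CDB Add1=48; stall  regs: r0:7,r1:7,r2:Mul1,r3:48,r4:Mul2
  c14: CDB Add2=27; stall  regs: r0:7,r1:7,r2:Mul1,r3:48,r4:Mul2
  c15: stall  regs: r0:7,r1:7,r2:Mul1,r3:48,r4:Mul2
  c16: CDB Mul1=576; issue MUL r2<-Mul1  regs: r0:7,r1:7,r2:Mul1,r3:48,r4:Mul2
  c17: stall  regs: r0:7,r1:7,r2:Mul1,r3:48,r4:Mul2
  c18: CDB Mul2=336; issue MUL r0<-Mul2  regs: r0:Mul2,r1:7,r2:Mul1,r3:48,r4:336
  c19: -  regs: r0:Mul2,r1:7,r2:Mul1,r3:48,r4:336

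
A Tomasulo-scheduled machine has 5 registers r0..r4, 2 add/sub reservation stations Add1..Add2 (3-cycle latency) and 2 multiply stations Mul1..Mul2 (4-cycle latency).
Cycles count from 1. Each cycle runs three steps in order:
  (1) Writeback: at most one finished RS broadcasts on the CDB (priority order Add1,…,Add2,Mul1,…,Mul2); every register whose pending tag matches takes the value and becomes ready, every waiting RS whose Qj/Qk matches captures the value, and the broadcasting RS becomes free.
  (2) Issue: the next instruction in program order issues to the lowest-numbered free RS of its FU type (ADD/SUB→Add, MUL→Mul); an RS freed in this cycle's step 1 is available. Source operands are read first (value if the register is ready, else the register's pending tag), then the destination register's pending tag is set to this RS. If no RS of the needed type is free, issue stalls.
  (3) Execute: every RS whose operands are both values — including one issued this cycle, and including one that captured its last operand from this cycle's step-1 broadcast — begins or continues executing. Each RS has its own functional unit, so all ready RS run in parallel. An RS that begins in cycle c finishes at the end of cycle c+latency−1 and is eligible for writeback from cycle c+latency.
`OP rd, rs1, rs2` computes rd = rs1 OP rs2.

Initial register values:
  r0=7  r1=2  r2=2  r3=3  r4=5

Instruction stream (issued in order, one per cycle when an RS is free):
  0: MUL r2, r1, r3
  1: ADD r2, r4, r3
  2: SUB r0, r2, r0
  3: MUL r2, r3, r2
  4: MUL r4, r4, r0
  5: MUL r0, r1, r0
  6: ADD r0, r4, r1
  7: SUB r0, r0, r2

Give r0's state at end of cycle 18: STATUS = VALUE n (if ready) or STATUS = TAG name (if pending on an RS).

  c1: issue MUL r2<-Mul1  regs: r0:7,r1:2,r2:Mul1,r3:3,r4:5
  c2: issue ADD r2<-Add1  regs: r0:7,r1:2,r2:Add1,r3:3,r4:5
  c3: issue SUB r0<-Add2  regs: r0:Add2,r1:2,r2:Add1,r3:3,r4:5
  c4: issue MUL r2<-Mul2  regs: r0:Add2,r1:2,r2:Mul2,r3:3,r4:5
  c5: CDB Add1=8; stall  regs: r0:Add2,r1:2,r2:Mul2,r3:3,r4:5
  c6: CDB Mul1=6; issue MUL r4<-Mul1  regs: r0:Add2,r1:2,r2:Mul2,r3:3,r4:Mul1
  c7: stall  regs: r0:Add2,r1:2,r2:Mul2,r3:3,r4:Mul1
  c8: CDB Add2=1; stall  regs: r0:1,r1:2,r2:Mul2,r3:3,r4:Mul1
  c9: CDB Mul2=24; issue MUL r0<-Mul2  regs: r0:Mul2,r1:2,r2:24,r3:3,r4:Mul1
  c10: issue ADD r0<-Add1  regs: r0:Add1,r1:2,r2:24,r3:3,r4:Mul1
  c11: issue SUB r0<-Add2  regs: r0:Add2,r1:2,r2:24,r3:3,r4:Mul1
  c12: CDB Mul1=5  regs: r0:Add2,r1:2,r2:24,r3:3,r4:5
  c13: CDB Mul2=2  regs: r0:Add2,r1:2,r2:24,r3:3,r4:5
  c14: -  regs: r0:Add2,r1:2,r2:24,r3:3,r4:5
  c15: CDB Add1=7  regs: r0:Add2,r1:2,r2:24,r3:3,r4:5
  c16: -  regs: r0:Add2,r1:2,r2:24,r3:3,r4:5
  c17: -  regs: r0:Add2,r1:2,r2:24,r3:3,r4:5
  c18: CDB Add2=-17  regs: r0:-17,r1:2,r2:24,r3:3,r4:5

STATUS = VALUE -17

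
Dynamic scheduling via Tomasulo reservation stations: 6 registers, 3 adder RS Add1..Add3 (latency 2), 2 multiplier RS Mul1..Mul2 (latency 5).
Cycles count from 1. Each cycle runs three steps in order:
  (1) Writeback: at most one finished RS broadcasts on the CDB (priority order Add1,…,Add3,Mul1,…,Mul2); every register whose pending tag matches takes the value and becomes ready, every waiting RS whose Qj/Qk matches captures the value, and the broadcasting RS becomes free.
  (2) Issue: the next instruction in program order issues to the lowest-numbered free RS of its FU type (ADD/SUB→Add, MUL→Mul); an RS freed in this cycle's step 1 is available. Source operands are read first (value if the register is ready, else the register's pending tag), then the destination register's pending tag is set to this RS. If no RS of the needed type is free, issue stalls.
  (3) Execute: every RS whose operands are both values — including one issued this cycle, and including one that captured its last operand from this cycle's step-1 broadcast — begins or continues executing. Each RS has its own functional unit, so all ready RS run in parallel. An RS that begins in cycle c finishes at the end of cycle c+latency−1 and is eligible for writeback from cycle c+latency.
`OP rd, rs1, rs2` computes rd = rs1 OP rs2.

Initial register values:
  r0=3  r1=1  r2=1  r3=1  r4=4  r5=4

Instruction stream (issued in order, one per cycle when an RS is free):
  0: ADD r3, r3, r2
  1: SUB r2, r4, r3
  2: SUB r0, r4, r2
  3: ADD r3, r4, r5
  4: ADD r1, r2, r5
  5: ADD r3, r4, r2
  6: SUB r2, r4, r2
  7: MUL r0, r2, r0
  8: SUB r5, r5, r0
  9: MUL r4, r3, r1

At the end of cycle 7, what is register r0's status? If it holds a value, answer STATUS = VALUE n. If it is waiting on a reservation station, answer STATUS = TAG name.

STATUS = VALUE 2

  c1: issue ADD r3<-Add1  regs: r0:3,r1:1,r2:1,r3:Add1,r4:4,r5:4
  c2: issue SUB r2<-Add2  regs: r0:3,r1:1,r2:Add2,r3:Add1,r4:4,r5:4
  c3: CDB Add1=2; issue SUB r0<-Add1  regs: r0:Add1,r1:1,r2:Add2,r3:2,r4:4,r5:4
  c4: issue ADD r3<-Add3  regs: r0:Add1,r1:1,r2:Add2,r3:Add3,r4:4,r5:4
  c5: CDB Add2=2; issue ADD r1<-Add2  regs: r0:Add1,r1:Add2,r2:2,r3:Add3,r4:4,r5:4
  c6: CDB Add3=8; issue ADD r3<-Add3  regs: r0:Add1,r1:Add2,r2:2,r3:Add3,r4:4,r5:4
  c7: CDB Add1=2; issue SUB r2<-Add1  regs: r0:2,r1:Add2,r2:Add1,r3:Add3,r4:4,r5:4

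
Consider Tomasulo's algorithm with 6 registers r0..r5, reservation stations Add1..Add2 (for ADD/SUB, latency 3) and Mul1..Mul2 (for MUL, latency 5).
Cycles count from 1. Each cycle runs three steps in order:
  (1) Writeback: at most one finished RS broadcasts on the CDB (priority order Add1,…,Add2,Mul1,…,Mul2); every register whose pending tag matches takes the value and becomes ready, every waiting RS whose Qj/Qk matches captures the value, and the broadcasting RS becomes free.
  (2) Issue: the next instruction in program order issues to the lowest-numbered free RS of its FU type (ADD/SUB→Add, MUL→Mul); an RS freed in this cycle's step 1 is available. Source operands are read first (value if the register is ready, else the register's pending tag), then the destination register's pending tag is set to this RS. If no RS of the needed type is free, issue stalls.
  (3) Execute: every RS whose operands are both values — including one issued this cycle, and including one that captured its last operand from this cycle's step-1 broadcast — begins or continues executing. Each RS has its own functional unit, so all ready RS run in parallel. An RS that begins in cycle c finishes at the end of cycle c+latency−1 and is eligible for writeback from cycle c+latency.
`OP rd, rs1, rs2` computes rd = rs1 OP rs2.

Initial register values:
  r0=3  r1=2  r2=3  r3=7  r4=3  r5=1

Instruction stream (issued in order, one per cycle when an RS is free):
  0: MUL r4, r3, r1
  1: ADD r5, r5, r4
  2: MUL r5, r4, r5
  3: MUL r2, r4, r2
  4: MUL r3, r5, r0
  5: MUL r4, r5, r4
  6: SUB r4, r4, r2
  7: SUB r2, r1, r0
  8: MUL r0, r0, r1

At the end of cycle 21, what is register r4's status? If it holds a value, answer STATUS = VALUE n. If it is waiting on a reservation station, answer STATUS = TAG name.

  c1: issue MUL r4<-Mul1  regs: r0:3,r1:2,r2:3,r3:7,r4:Mul1,r5:1
  c2: issue ADD r5<-Add1  regs: r0:3,r1:2,r2:3,r3:7,r4:Mul1,r5:Add1
  c3: issue MUL r5<-Mul2  regs: r0:3,r1:2,r2:3,r3:7,r4:Mul1,r5:Mul2
  c4: stall  regs: r0:3,r1:2,r2:3,r3:7,r4:Mul1,r5:Mul2
  c5: stall  regs: r0:3,r1:2,r2:3,r3:7,r4:Mul1,r5:Mul2
  c6: CDB Mul1=14; issue MUL r2<-Mul1  regs: r0:3,r1:2,r2:Mul1,r3:7,r4:14,r5:Mul2
  c7: stall  regs: r0:3,r1:2,r2:Mul1,r3:7,r4:14,r5:Mul2
  c8: stall  regs: r0:3,r1:2,r2:Mul1,r3:7,r4:14,r5:Mul2
  c9: CDB Add1=15; stall  regs: r0:3,r1:2,r2:Mul1,r3:7,r4:14,r5:Mul2
  c10: stall  regs: r0:3,r1:2,r2:Mul1,r3:7,r4:14,r5:Mul2
  c11: CDB Mul1=42; issue MUL r3<-Mul1  regs: r0:3,r1:2,r2:42,r3:Mul1,r4:14,r5:Mul2
  c12: stall  regs: r0:3,r1:2,r2:42,r3:Mul1,r4:14,r5:Mul2
  c13: stall  regs: r0:3,r1:2,r2:42,r3:Mul1,r4:14,r5:Mul2
  c14: CDB Mul2=210; issue MUL r4<-Mul2  regs: r0:3,r1:2,r2:42,r3:Mul1,r4:Mul2,r5:210
  c15: issue SUB r4<-Add1  regs: r0:3,r1:2,r2:42,r3:Mul1,r4:Add1,r5:210
  c16: issue SUB r2<-Add2  regs: r0:3,r1:2,r2:Add2,r3:Mul1,r4:Add1,r5:210
  c17: stall  regs: r0:3,r1:2,r2:Add2,r3:Mul1,r4:Add1,r5:210
  c18: stall  regs: r0:3,r1:2,r2:Add2,r3:Mul1,r4:Add1,r5:210
  c19: CDB Add2=-1; stall  regs: r0:3,r1:2,r2:-1,r3:Mul1,r4:Add1,r5:210
  c20: CDB Mul1=630; issue MUL r0<-Mul1  regs: r0:Mul1,r1:2,r2:-1,r3:630,r4:Add1,r5:210
  c21: CDB Mul2=2940  regs: r0:Mul1,r1:2,r2:-1,r3:630,r4:Add1,r5:210

STATUS = TAG Add1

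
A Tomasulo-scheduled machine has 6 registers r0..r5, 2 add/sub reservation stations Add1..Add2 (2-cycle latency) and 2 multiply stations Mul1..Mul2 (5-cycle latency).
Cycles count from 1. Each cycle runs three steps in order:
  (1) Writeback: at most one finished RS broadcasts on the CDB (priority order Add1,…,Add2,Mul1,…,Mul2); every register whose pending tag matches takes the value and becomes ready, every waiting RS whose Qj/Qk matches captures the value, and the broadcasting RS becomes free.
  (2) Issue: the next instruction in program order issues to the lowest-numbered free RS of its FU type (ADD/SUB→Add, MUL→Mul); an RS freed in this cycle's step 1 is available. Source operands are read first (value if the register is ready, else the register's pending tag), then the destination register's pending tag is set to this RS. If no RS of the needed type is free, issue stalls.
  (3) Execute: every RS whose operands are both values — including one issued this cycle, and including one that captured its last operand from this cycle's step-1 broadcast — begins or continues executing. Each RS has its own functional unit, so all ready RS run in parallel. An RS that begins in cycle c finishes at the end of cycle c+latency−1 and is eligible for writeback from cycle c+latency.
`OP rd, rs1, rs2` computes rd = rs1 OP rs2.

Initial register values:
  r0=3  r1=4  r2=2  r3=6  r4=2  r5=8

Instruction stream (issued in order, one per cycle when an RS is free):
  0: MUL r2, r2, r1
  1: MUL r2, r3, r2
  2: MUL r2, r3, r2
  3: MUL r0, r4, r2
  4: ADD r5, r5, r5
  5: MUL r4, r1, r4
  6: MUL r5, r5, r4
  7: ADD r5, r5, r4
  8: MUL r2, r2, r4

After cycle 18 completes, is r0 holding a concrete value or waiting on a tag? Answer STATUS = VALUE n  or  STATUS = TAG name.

c1: issue MUL r2<-Mul1 | r0:3,r1:4,r2:Mul1,r3:6,r4:2,r5:8
c2: issue MUL r2<-Mul2 | r0:3,r1:4,r2:Mul2,r3:6,r4:2,r5:8
c3: stall | r0:3,r1:4,r2:Mul2,r3:6,r4:2,r5:8
c4: stall | r0:3,r1:4,r2:Mul2,r3:6,r4:2,r5:8
c5: stall | r0:3,r1:4,r2:Mul2,r3:6,r4:2,r5:8
c6: CDB Mul1=8; issue MUL r2<-Mul1 | r0:3,r1:4,r2:Mul1,r3:6,r4:2,r5:8
c7: stall | r0:3,r1:4,r2:Mul1,r3:6,r4:2,r5:8
c8: stall | r0:3,r1:4,r2:Mul1,r3:6,r4:2,r5:8
c9: stall | r0:3,r1:4,r2:Mul1,r3:6,r4:2,r5:8
c10: stall | r0:3,r1:4,r2:Mul1,r3:6,r4:2,r5:8
c11: CDB Mul2=48; issue MUL r0<-Mul2 | r0:Mul2,r1:4,r2:Mul1,r3:6,r4:2,r5:8
c12: issue ADD r5<-Add1 | r0:Mul2,r1:4,r2:Mul1,r3:6,r4:2,r5:Add1
c13: stall | r0:Mul2,r1:4,r2:Mul1,r3:6,r4:2,r5:Add1
c14: CDB Add1=16; stall | r0:Mul2,r1:4,r2:Mul1,r3:6,r4:2,r5:16
c15: stall | r0:Mul2,r1:4,r2:Mul1,r3:6,r4:2,r5:16
c16: CDB Mul1=288; issue MUL r4<-Mul1 | r0:Mul2,r1:4,r2:288,r3:6,r4:Mul1,r5:16
c17: stall | r0:Mul2,r1:4,r2:288,r3:6,r4:Mul1,r5:16
c18: stall | r0:Mul2,r1:4,r2:288,r3:6,r4:Mul1,r5:16

STATUS = TAG Mul2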